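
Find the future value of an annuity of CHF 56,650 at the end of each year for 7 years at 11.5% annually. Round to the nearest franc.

FV = PMT · [(1+i)^n − 1] / i = 56650 · 9.934922 = 562,813.3113

CHF 562,813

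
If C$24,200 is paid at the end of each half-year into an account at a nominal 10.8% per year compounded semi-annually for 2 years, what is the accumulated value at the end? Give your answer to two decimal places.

C$104,926.88

i = 0.108/2 = 0.054 per half-year; n = 2·2 = 4.
FV = 24200 × [(1+0.054)^4 − 1] / 0.054 = 24200 × 4.335821 = 104,926.8794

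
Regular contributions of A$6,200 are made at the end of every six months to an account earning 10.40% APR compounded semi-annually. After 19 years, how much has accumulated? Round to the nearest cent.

A$699,208.50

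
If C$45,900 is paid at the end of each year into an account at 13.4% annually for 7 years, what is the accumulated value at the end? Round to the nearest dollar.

C$483,499

FV = 45900 × [(1+0.134)^7 − 1] / 0.134 = 45900 × 10.533753 = 483,499.2459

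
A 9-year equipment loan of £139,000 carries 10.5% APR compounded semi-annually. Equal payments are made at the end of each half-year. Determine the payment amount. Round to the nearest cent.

£12,124.29

Periodic rate i = 0.105/2 = 0.0525; n = 9 × 2 = 18 periods.
Annuity-PV factor = 11.464588; PMT = 139000 / 11.464588 = 12,124.2906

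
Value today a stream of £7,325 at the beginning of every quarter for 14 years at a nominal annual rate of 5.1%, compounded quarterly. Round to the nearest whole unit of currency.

£295,632

With 4 periods per year: i = 0.01275, n = 56.
PV = 7325 × [1 − (1+0.01275)^(−56)] / 0.01275 × (1+i) = 7325 × 40.359344 = 295,632.1924
(annuity-due: payments at period start, so ×(1+i).)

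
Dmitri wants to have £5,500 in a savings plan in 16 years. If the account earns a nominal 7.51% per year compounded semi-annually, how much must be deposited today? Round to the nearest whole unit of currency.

£1,691

Periodic rate i = 0.0751/2 = 0.03755; n = 16 × 2 = 32 periods.
PV = FV·(1+i)^(−n) = 5,500 × 0.307405 = 1,690.7273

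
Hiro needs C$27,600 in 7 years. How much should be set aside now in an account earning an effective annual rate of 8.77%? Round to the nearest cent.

C$15,323.05

PV = 27,600 / (1 + 0.0877)^7 = 27,600 / 1.801208 = 15,323.0487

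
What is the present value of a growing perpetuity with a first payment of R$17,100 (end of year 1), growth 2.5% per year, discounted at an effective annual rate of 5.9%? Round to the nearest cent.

PV = PMT / (i − g) = 17100 / (0.059 − 0.025) = 17100 / 0.034000 = 502,941.1765

R$502,941.18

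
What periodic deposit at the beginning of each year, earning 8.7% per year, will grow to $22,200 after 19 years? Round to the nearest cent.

FV-annuity factor × (1+i) = 48.469491; PMT = 22200 / 48.469491 = 458.0201

$458.02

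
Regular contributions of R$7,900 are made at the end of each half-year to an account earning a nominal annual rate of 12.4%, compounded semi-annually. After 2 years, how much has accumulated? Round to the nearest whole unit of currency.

R$34,662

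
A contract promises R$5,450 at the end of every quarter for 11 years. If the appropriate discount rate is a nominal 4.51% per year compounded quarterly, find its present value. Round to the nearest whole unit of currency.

Periodic rate i = 0.0451/4 = 0.011275; n = 11 × 4 = 44 periods.
Annuity factor a(44|0.011275) = 34.537175; PV = 5450 × 34.537175 = 188,227.6025

R$188,228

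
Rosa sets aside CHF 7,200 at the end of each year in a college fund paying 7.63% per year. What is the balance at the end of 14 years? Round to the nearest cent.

CHF 169,800.31

FV = 7200 × [(1+0.0763)^14 − 1] / 0.0763 = 7200 × 23.583377 = 169,800.3119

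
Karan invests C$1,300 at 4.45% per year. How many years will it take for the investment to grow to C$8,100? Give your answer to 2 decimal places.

(1+i)^n = 8100/1300 = 6.23077, so n = ln 6.23077 / ln 1.0445 = 42.0205 years

42.02 years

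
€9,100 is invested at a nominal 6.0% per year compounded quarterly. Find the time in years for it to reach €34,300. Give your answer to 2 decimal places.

22.28 years

Periodic rate i = 0.06/4 = 0.015.
n = ln(34300/9100) / ln(1+0.015) = ln(3.76923) / 0.014889 = 89.1199 quarters
= 89.1199/4 years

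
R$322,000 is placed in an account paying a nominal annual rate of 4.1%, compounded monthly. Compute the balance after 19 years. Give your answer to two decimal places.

Periodic rate i = 0.041/12 = 0.00341667; n = 19 × 12 = 228 periods.
FV = PV·(1+i)^n = 322,000 × 2.176400 = 700,800.8674

R$700,800.87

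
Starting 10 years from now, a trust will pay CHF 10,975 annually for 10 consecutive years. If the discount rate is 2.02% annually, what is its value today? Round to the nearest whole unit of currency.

CHF 82,259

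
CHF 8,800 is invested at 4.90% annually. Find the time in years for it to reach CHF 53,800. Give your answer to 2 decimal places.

(1+i)^n = 53800/8800 = 6.11364, so n = ln 6.11364 / ln 1.049 = 37.8475 years

37.85 years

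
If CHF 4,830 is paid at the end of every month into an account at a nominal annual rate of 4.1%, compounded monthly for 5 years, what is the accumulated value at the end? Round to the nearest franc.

CHF 321,037

Periodic rate i = 0.041/12 = 0.00341667; n = 5 × 12 = 60 periods.
FV = PMT · [(1+i)^n − 1] / i = 4830 · 66.467188 = 321,036.5200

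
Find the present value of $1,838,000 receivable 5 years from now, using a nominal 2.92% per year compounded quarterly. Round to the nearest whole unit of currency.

$1,589,164

Periodic rate i = 0.0292/4 = 0.0073; n = 5 × 4 = 20 periods.
PV = FV·(1+i)^(−n) = 1,838,000 × 0.864616 = 1,589,164.4018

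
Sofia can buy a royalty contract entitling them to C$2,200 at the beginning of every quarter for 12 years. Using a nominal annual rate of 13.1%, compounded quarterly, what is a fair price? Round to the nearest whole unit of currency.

C$54,604

With 4 periods per year: i = 0.03275, n = 48.
PV = 2200 × [1 − (1+0.03275)^(−48)] / 0.03275 × (1+i) = 2200 × 24.819844 = 54,603.6573
(Beginning-of-period payments → annuity-due factor ×(1+i).)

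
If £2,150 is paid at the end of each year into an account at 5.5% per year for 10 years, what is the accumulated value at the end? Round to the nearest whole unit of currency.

£27,682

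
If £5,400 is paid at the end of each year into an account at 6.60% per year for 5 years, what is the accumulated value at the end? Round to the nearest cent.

£30,807.09

FV = PMT · [(1+i)^n − 1] / i = 5400 · 5.705016 = 30,807.0889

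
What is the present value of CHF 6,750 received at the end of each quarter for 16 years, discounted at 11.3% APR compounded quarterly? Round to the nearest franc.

CHF 198,762

With 4 periods per year: i = 0.02825, n = 64.
PV = 6750 × [1 − (1+0.02825)^(−64)] / 0.02825 = 6750 × 29.446221 = 198,761.9919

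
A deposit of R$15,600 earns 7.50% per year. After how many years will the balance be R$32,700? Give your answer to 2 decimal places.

10.23 years

(1+i)^n = 32700/15600 = 2.09615, so n = ln 2.09615 / ln 1.075 = 10.2336 years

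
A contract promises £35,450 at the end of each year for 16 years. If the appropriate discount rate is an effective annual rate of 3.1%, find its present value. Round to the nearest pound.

PV = 35450 × [1 − (1+0.031)^(−16)] / 0.031 = 35450 × 12.465610 = 441,905.8647

£441,906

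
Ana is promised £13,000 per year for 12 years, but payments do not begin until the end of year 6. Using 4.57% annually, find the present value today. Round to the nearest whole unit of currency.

PV at t=5 (ordinary 12-year annuity): 13000 × a(12|0.0457) = 13000 × 9.082176 = 118,068.2881
PV₀ = 118,068.2881 / (1+0.0457)^5 = 118,068.2881 / 1.250361 = 94,427.3336

£94,427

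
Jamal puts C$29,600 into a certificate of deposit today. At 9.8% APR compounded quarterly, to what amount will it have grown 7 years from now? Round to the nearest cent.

C$58,294.38

i = 0.098/4 = 0.0245 per quarter; n = 7·4 = 28.
FV = 29,600 × (1 + 0.0245)^28 = 58,294.3773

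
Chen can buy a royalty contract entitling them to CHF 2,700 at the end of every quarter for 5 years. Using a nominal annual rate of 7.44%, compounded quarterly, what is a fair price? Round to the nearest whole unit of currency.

i = 0.0744/4 = 0.0186 per quarter; n = 5·4 = 20.
PV = PMT · [1 − (1+i)^(−n)] / i = 2700 · 16.574516 = 44,751.1941

CHF 44,751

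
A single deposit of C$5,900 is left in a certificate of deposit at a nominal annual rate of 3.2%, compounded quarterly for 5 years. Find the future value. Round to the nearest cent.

C$6,919.31

With 4 periods per year: i = 0.008, n = 20.
FV = 5,900 × (1 + 0.008)^20 = 6,919.3079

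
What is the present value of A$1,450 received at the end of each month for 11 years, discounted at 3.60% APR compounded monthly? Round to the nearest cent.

A$157,853.87

With 12 periods per year: i = 0.003, n = 132.
PV = PMT · [1 − (1+i)^(−n)] / i = 1450 · 108.864739 = 157,853.8718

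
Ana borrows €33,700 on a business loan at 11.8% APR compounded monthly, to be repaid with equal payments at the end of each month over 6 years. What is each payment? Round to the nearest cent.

€655.34

With 12 periods per year: i = 0.00983333, n = 72.
PMT = 33700 / ( [1 − (1+0.00983333)^(−72)] / 0.00983333 ) = 33700 / 51.423549 = 655.3418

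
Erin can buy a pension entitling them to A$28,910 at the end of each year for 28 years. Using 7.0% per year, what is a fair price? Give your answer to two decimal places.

A$350,883.89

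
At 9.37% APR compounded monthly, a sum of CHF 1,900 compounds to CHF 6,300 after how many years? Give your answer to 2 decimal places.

12.84 years

Periodic rate i = 0.0937/12 = 0.00780833.
n = ln(6300/1900) / ln(1+0.00780833) = ln(3.31579) / 0.007778 = 154.1135 months
= 154.1135/12 years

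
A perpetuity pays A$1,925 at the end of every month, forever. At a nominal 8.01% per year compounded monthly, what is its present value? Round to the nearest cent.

Periodic rate i = 0.0801/12 = 0.006675.
PV = PMT / i = 1925 / 0.006675 = 288,389.5131

A$288,389.51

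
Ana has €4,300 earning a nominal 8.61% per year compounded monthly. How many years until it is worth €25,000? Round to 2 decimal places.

20.52 years

Periodic rate i = 0.0861/12 = 0.007175.
n = ln(25000/4300) / ln(1+0.007175) = ln(5.81395) / 0.007149 = 246.2116 months
= 246.2116/12 years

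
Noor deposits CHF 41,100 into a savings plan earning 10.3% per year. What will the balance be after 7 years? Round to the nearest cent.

41,100 × (1+0.103)^7 = 41,100 × 1.986226 = 81,633.8744

CHF 81,633.87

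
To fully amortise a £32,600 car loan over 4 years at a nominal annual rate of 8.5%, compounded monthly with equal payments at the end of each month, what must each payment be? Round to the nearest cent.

With 12 periods per year: i = 0.00708333, n = 48.
Annuity-PV factor = 40.570744; PMT = 32600 / 40.570744 = 803.5347

£803.53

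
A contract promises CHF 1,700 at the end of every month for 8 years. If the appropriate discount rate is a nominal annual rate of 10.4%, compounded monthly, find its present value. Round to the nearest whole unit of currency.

i = 0.104/12 = 0.00866667 per month; n = 8·12 = 96.
PV = 1700 × [1 − (1+0.00866667)^(−96)] / 0.00866667 = 1700 × 64.991445 = 110,485.4557

CHF 110,485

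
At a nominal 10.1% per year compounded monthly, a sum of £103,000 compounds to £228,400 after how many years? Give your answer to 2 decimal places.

Periodic rate i = 0.101/12 = 0.00841667.
(1+i)^n = 228400/103000 = 2.21748, so n = ln 2.21748 / ln 1.00842 = 95.0158 months
= 95.0158/12 years

7.92 years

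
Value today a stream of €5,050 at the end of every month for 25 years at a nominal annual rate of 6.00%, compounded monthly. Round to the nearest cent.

Periodic rate i = 0.06/12 = 0.005; n = 25 × 12 = 300 periods.
PV = PMT · [1 − (1+i)^(−n)] / i = 5050 · 155.206864 = 783,794.6632

€783,794.66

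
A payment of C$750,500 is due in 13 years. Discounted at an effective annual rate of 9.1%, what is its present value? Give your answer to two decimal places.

C$241,896.14

PV = 750,500 / (1 + 0.091)^13 = 750,500 / 3.102571 = 241,896.1404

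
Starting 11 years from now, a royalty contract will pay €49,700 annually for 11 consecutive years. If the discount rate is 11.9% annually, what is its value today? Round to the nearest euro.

PV at t=10 (ordinary 11-year annuity): 49700 × a(11|0.119) = 49700 × 5.963742 = 296,397.9723
PV₀ = 296,397.9723 / (1+0.119)^10 = 296,397.9723 / 3.078229 = 96,288.4871

€96,288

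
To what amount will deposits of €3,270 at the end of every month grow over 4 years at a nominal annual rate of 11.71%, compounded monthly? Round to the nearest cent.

€198,985.72

With 12 periods per year: i = 0.00975833, n = 48.
Accumulation factor s(48|0.00975833) = 60.851904; FV = 3270 × 60.851904 = 198,985.7246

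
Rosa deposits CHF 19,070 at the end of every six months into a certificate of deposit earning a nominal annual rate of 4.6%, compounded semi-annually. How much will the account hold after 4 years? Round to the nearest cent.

CHF 165,422.55

Periodic rate i = 0.046/2 = 0.023; n = 4 × 2 = 8 periods.
Accumulation factor s(8|0.023) = 8.674492; FV = 19070 × 8.674492 = 165,422.5537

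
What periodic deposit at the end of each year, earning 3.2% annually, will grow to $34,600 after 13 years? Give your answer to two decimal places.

FV-annuity factor = 15.813702; PMT = 34600 / 15.813702 = 2,187.9760

$2,187.98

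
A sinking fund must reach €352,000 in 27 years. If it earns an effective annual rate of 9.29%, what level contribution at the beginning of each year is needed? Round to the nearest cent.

€2,990.00

PMT = 352000 / ( [(1+0.0929)^27 − 1] / 0.0929 × (1+i) ) = 352000 / 117.725732 = 2,990.0005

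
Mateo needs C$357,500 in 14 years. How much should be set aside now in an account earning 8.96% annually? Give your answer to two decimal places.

PV = FV·(1+i)^(−n) = 357,500 × 0.300788 = 107,531.7521

C$107,531.75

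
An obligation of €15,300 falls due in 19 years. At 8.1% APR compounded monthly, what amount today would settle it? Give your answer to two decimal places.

Periodic rate i = 0.081/12 = 0.00675; n = 19 × 12 = 228 periods.
PV = 15,300 / (1 + 0.00675)^228 = 15,300 / 4.635894 = 3,300.3341

€3,300.33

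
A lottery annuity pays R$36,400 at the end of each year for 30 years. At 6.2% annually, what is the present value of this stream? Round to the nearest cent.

PV = 36400 × [1 − (1+0.062)^(−30)] / 0.062 = 36400 × 13.475204 = 490,497.4269

R$490,497.43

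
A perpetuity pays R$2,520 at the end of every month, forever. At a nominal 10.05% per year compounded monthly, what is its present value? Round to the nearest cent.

Periodic rate i = 0.1005/12 = 0.008375.
PV = PMT / i = 2520 / 0.008375 = 300,895.5224

R$300,895.52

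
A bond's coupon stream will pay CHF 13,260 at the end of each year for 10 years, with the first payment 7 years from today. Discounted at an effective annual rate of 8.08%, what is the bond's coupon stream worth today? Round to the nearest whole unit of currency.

CHF 55,620

Value one period before first payment (t=6): 13260 × [1 − (1+0.0808)^(−10)] / 0.0808 = 13260 × 6.685936 = 88,655.5128
PV₀ = 88,655.5128 / (1+0.0808)^6 = 88,655.5128 / 1.593940 = 55,620.3516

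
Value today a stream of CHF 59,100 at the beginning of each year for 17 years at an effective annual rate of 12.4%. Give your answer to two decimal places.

PV = 59100 × [1 − (1+0.124)^(−17)] / 0.124 × (1+i) = 59100 × 7.821956 = 462,277.6129
(Beginning-of-period payments → annuity-due factor ×(1+i).)

CHF 462,277.61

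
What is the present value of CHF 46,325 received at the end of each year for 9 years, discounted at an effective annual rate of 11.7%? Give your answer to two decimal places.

CHF 249,671.60

PV = 46325 × [1 − (1+0.117)^(−9)] / 0.117 = 46325 × 5.389565 = 249,671.6034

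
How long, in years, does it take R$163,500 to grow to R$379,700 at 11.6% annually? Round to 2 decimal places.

7.68 years

n = ln(379700/163500) / ln(1+0.116) = ln(2.32232) / 0.109751 = 7.6771 years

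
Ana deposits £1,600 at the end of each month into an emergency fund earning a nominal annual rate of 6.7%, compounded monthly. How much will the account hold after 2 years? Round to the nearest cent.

Periodic rate i = 0.067/12 = 0.00558333; n = 2 × 12 = 24 periods.
FV = PMT · [(1+i)^n − 1] / i = 1600 · 25.605987 = 40,969.5791

£40,969.58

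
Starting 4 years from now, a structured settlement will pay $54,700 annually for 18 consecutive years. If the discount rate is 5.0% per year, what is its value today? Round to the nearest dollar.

Value one period before first payment (t=3): 54700 × [1 − (1+0.05)^(−18)] / 0.05 = 54700 × 11.689587 = 639,420.4036
PV₀ = 639,420.4036 / (1+0.05)^3 = 639,420.4036 / 1.157625 = 552,355.3859

$552,355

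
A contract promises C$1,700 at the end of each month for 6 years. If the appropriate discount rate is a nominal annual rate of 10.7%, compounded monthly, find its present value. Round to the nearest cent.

C$90,038.67

Periodic rate i = 0.107/12 = 0.00891667; n = 6 × 12 = 72 periods.
PV = PMT · [1 − (1+i)^(−n)] / i = 1700 · 52.963922 = 90,038.6681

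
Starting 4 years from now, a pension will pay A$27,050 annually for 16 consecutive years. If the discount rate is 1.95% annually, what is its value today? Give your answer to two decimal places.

A$347,979.56

Value one period before first payment (t=3): 27050 × [1 − (1+0.0195)^(−16)] / 0.0195 = 27050 × 13.631642 = 368,735.9039
Discount back 3 years: 368,735.9039 × (1+0.0195)^(−3) = 368,735.9039 × 0.943709 = 347,979.5616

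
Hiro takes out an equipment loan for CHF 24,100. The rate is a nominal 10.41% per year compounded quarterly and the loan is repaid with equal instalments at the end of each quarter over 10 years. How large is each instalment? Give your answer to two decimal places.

CHF 976.70

i = 0.1041/4 = 0.026025 per quarter; n = 10·4 = 40.
PMT = 24100 / ( [1 − (1+0.026025)^(−40)] / 0.026025 ) = 24100 / 24.674945 = 976.6992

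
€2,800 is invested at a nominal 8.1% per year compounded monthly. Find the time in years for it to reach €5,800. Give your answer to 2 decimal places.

9.02 years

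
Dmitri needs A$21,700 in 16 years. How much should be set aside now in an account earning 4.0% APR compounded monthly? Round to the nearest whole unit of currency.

A$11,454

With 12 periods per year: i = 0.00333333, n = 192.
PV = FV·(1+i)^(−n) = 21,700 × 0.527854 = 11,454.4301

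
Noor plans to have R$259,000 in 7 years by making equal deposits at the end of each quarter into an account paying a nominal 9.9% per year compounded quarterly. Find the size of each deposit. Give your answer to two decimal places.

With 4 periods per year: i = 0.02475, n = 28.
PMT = 259000 / ( [(1+0.02475)^28 − 1] / 0.02475 ) = 259000 / 39.713342 = 6,521.7377

R$6,521.74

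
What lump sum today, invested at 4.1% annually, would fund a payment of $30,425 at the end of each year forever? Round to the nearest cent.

$742,073.17

PV = PMT / i = 30425 / 0.041 = 742,073.1707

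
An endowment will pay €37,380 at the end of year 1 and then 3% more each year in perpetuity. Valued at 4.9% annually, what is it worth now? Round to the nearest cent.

PV = PMT / (i − g) = 37380 / (0.049 − 0.03) = 37380 / 0.019000 = 1,967,368.4211

€1,967,368.42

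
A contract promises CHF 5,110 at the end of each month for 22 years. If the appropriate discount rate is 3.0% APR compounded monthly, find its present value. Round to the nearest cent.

CHF 986,685.40

i = 0.03/12 = 0.0025 per month; n = 22·12 = 264.
PV = 5110 × [1 − (1+0.0025)^(−264)] / 0.0025 = 5110 × 193.089119 = 986,685.3974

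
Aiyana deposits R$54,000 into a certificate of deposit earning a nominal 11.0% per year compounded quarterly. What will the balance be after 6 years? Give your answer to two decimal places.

R$103,551.81

i = 0.11/4 = 0.0275 per quarter; n = 6·4 = 24.
54,000 × (1+0.0275)^24 = 54,000 × 1.917626 = 103,551.8097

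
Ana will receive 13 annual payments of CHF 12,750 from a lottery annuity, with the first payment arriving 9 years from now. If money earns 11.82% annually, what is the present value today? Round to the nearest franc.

Value one period before first payment (t=8): 12750 × [1 − (1+0.1182)^(−13)] / 0.1182 = 12750 × 6.480401 = 82,625.1134
PV₀ = 82,625.1134 / (1+0.1182)^8 = 82,625.1134 / 2.444308 = 33,803.0716

CHF 33,803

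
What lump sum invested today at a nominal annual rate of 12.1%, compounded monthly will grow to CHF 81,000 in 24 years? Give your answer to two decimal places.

CHF 4,504.12

i = 0.121/12 = 0.0100833 per month; n = 24·12 = 288.
Discount factor = (1+0.0100833)^(−288) = 0.055606; PV = 81,000 × 0.055606 = 4,504.1197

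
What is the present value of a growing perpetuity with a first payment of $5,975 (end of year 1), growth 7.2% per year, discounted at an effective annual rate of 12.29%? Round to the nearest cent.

$117,387.03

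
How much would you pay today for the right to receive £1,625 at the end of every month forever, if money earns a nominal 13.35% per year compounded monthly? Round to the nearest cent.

£146,067.42

Periodic rate i = 0.1335/12 = 0.011125.
PV = PMT / i = 1625 / 0.011125 = 146,067.4157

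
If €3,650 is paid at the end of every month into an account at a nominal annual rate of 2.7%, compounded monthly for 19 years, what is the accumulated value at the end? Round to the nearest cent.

With 12 periods per year: i = 0.00225, n = 228.
FV = 3650 × [(1+0.00225)^228 − 1] / 0.00225 = 3650 × 297.481032 = 1,085,805.7666

€1,085,805.77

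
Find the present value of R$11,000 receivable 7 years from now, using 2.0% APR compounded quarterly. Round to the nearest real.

With 4 periods per year: i = 0.005, n = 28.
Discount factor = (1+0.005)^(−28) = 0.869662; PV = 11,000 × 0.869662 = 9,566.2771

R$9,566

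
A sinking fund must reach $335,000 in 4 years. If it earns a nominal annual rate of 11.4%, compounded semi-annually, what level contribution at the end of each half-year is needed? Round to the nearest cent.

i = 0.114/2 = 0.057 per half-year; n = 4·2 = 8.
FV-annuity factor = 9.791516; PMT = 335000 / 9.791516 = 34,213.2932

$34,213.29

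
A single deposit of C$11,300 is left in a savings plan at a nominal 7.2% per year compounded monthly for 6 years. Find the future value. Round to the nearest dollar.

i = 0.072/12 = 0.006 per month; n = 6·12 = 72.
11,300 × (1+0.006)^72 = 11,300 × 1.538348 = 17,383.3332

C$17,383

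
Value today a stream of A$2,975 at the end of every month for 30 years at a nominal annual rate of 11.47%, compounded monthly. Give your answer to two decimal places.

A$301,112.42

i = 0.1147/12 = 0.00955833 per month; n = 30·12 = 360.
PV = PMT · [1 − (1+i)^(−n)] / i = 2975 · 101.214258 = 301,112.4174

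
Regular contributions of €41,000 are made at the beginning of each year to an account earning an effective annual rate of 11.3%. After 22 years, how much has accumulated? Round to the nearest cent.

FV = 41000 × [(1+0.113)^22 − 1] / 0.113 × (1+i) = 41000 × 93.977450 = 3,853,075.4417
Payments are at the start of each period, so multiply by (1+i).

€3,853,075.44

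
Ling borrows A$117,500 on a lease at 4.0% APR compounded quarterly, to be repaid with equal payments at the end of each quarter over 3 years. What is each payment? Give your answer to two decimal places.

i = 0.04/4 = 0.01 per quarter; n = 3·4 = 12.
Annuity-PV factor = 11.255077; PMT = 117500 / 11.255077 = 10,439.7327

A$10,439.73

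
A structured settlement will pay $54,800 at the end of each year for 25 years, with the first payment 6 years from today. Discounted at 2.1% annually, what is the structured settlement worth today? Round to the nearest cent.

$953,066.69

PV at t=5 (ordinary 25-year annuity): 54800 × a(25|0.021) = 54800 × 19.296185 = 1,057,430.9119
Discount back 5 years: 1,057,430.9119 × (1+0.021)^(−5) = 1,057,430.9119 × 0.901304 = 953,066.6911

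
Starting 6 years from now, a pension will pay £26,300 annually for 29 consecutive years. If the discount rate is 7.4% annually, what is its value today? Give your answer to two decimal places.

£217,340.75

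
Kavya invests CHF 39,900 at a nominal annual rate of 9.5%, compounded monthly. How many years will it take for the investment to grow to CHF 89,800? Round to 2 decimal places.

8.57 years

Periodic rate i = 0.095/12 = 0.00791667.
(1+i)^n = 89800/39900 = 2.25063, so n = ln 2.25063 / ln 1.00792 = 102.8735 months
= 102.8735/12 years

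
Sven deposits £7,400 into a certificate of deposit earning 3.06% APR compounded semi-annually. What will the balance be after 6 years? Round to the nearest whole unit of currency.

£8,879

i = 0.0306/2 = 0.0153 per half-year; n = 6·2 = 12.
FV = PV·(1+i)^n = 7,400 × 1.199866 = 8,879.0061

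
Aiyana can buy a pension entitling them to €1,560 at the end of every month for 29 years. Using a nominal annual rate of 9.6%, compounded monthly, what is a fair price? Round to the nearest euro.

€182,817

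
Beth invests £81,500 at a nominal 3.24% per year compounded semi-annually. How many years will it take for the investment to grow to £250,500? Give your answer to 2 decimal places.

Periodic rate i = 0.0324/2 = 0.0162.
n = ln(250500/81500) / ln(1+0.0162) = ln(3.07362) / 0.016070 = 69.8720 half-years
= 69.8720/2 years

34.94 years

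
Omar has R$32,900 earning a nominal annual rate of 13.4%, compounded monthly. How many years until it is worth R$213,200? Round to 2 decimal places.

14.02 years

Periodic rate i = 0.134/12 = 0.0111667.
(1+i)^n = 213200/32900 = 6.48024, so n = ln 6.48024 / ln 1.01117 = 168.2841 months
= 168.2841/12 years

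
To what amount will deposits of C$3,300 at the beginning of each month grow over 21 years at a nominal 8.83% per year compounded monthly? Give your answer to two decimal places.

C$2,414,269.23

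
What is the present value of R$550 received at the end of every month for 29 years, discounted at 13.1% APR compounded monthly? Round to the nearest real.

R$49,230

Periodic rate i = 0.131/12 = 0.0109167; n = 29 × 12 = 348 periods.
PV = 550 × [1 − (1+0.0109167)^(−348)] / 0.0109167 = 550 × 89.509106 = 49,230.0082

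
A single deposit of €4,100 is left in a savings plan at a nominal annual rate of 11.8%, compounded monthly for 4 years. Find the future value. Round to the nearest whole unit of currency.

Periodic rate i = 0.118/12 = 0.00983333; n = 4 × 12 = 48 periods.
4,100 × (1+0.00983333)^48 = 4,100 × 1.599505 = 6,557.9720

€6,558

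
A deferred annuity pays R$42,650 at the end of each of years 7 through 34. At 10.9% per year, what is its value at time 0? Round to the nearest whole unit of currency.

R$198,721

PV at t=6 (ordinary 28-year annuity): 42650 × a(28|0.109) = 42650 × 8.667916 = 369,686.6171
PV₀ = 369,686.6171 / (1+0.109)^6 = 369,686.6171 / 1.860327 = 198,721.3149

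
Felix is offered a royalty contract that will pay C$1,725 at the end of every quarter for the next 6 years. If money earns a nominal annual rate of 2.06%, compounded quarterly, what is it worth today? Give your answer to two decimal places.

C$38,849.81

With 4 periods per year: i = 0.00515, n = 24.
Annuity factor a(24|0.00515) = 22.521629; PV = 1725 × 22.521629 = 38,849.8096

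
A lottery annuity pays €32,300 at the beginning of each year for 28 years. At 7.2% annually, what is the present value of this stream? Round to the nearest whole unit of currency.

€412,266

Annuity factor a(28|0.072) × (1+i) = 12.763647; PV = 32300 × 12.763647 = 412,265.8089
Payments are at the start of each period, so multiply by (1+i).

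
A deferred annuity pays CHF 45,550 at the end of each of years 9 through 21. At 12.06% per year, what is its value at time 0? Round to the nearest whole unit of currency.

Value one period before first payment (t=8): 45550 × [1 − (1+0.1206)^(−13)] / 0.1206 = 45550 × 6.404775 = 291,737.5051
PV₀ = 291,737.5051 / (1+0.1206)^8 = 291,737.5051 / 2.486594 = 117,324.1238

CHF 117,324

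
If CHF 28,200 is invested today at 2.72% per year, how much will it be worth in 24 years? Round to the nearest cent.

28,200 × (1+0.0272)^24 = 28,200 × 1.904234 = 53,699.3917

CHF 53,699.39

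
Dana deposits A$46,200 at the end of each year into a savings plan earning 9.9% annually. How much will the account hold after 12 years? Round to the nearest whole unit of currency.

FV = 46200 × [(1+0.099)^12 − 1] / 0.099 = 46200 × 21.256178 = 982,035.4346

A$982,035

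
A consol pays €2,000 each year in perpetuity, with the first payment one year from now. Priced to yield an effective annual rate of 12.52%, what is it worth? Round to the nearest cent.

€15,974.44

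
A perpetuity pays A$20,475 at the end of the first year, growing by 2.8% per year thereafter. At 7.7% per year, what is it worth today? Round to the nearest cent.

A$417,857.14

PV = D₁/(r − g) = 20475/(0.077 − 0.028) = 417,857.1429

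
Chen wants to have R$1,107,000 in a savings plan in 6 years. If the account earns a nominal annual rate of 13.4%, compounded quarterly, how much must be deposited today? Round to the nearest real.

With 4 periods per year: i = 0.0335, n = 24.
Discount factor = (1+0.0335)^(−24) = 0.453470; PV = 1,107,000 × 0.453470 = 501,991.1697

R$501,991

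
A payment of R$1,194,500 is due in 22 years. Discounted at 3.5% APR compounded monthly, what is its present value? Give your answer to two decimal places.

R$553,689.30

With 12 periods per year: i = 0.00291667, n = 264.
Discount factor = (1+0.00291667)^(−264) = 0.463532; PV = 1,194,500 × 0.463532 = 553,689.3031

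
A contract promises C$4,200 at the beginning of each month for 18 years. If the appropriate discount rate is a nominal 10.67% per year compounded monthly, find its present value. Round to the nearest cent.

C$406,133.18

i = 0.1067/12 = 0.00889167 per month; n = 18·12 = 216.
PV = PMT · [1 − (1+i)^(−n)] / i × (1+i) = 4200 · 96.698377 = 406,133.1829
(annuity-due: payments at period start, so ×(1+i).)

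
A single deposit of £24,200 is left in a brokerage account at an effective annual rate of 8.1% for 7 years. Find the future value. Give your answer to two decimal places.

£41,744.11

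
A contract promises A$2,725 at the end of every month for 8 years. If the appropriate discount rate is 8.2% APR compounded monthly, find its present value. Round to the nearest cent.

A$191,381.94

i = 0.082/12 = 0.00683333 per month; n = 8·12 = 96.
PV = PMT · [1 − (1+i)^(−n)] / i = 2725 · 70.231905 = 191,381.9419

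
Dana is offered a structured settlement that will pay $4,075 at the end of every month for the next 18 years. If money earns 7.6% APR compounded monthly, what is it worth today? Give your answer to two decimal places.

With 12 periods per year: i = 0.00633333, n = 216.
PV = 4075 × [1 − (1+0.00633333)^(−216)] / 0.00633333 = 4075 × 117.518461 = 478,887.7280

$478,887.73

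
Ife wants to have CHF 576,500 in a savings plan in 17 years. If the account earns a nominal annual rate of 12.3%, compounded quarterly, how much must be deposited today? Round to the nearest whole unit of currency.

CHF 73,514

Periodic rate i = 0.123/4 = 0.03075; n = 17 × 4 = 68 periods.
PV = 576,500 / (1 + 0.03075)^68 = 576,500 / 7.842009 = 73,514.3219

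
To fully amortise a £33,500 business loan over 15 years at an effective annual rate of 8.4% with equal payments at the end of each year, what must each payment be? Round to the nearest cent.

£4,009.90

PMT = 33500 / ( [1 − (1+0.084)^(−15)] / 0.084 ) = 33500 / 8.354328 = 4,009.8978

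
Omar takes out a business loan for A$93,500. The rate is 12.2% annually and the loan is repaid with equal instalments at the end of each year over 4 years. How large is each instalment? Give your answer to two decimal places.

A$30,913.18

Annuity-PV factor = 3.024600; PMT = 93500 / 3.024600 = 30,913.1833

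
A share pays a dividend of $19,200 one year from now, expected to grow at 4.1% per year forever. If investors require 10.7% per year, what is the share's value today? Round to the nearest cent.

PV = PMT / (i − g) = 19200 / (0.107 − 0.041) = 19200 / 0.066000 = 290,909.0909

$290,909.09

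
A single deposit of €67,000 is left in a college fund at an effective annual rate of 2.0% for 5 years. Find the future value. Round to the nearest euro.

€73,973

FV = 67,000 × (1 + 0.02)^5 = 73,973.4138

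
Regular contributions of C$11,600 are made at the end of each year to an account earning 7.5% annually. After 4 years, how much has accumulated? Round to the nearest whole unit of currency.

C$51,886

Accumulation factor s(4|0.075) = 4.472922; FV = 11600 × 4.472922 = 51,885.8937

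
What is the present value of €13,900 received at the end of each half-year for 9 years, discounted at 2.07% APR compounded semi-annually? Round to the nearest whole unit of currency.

With 2 periods per year: i = 0.01035, n = 18.
Annuity factor a(18|0.01035) = 16.345925; PV = 13900 × 16.345925 = 227,208.3517

€227,208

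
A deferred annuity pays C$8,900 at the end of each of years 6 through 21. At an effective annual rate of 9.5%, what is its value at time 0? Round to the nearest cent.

PV at t=5 (ordinary 16-year annuity): 8900 × a(16|0.095) = 8900 × 8.062260 = 71,754.1165
PV₀ = 71,754.1165 / (1+0.095)^5 = 71,754.1165 / 1.574239 = 45,580.1999

C$45,580.20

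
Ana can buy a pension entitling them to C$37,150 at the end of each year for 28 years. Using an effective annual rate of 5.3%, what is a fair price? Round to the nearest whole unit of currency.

PV = PMT · [1 − (1+i)^(−n)] / i = 37150 · 14.424378 = 535,865.6407

C$535,866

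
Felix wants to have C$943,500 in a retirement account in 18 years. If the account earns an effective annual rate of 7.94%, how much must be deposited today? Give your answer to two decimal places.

C$238,483.57

PV = FV·(1+i)^(−n) = 943,500 × 0.252765 = 238,483.5662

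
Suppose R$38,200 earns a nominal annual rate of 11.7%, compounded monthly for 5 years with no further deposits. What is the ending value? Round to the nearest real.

R$68,375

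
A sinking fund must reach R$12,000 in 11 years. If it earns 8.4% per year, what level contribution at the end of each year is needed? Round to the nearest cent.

PMT = 12000 / ( [(1+0.084)^11 − 1] / 0.084 ) = 12000 / 17.004887 = 705.6795

R$705.68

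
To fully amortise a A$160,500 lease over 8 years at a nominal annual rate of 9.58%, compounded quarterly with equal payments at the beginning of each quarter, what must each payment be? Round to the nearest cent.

A$7,068.47

Periodic rate i = 0.0958/4 = 0.02395; n = 8 × 4 = 32 periods.
Annuity-PV factor × (1+i) = 22.706477; PMT = 160500 / 22.706477 = 7,068.4679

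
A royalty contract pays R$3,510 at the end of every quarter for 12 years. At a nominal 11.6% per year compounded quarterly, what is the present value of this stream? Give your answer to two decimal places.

R$90,346.30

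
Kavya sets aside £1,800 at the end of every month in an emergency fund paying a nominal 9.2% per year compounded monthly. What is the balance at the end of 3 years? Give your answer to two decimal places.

£74,299.63

Periodic rate i = 0.092/12 = 0.00766667; n = 3 × 12 = 36 periods.
FV = 1800 × [(1+0.00766667)^36 − 1] / 0.00766667 = 1800 × 41.277573 = 74,299.6322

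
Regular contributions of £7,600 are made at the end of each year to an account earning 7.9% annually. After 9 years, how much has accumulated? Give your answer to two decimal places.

£94,510.12

FV = 7600 × [(1+0.079)^9 − 1] / 0.079 = 7600 × 12.435542 = 94,510.1194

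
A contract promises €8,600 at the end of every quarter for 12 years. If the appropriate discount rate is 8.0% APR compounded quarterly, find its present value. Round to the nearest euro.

i = 0.08/4 = 0.02 per quarter; n = 12·4 = 48.
PV = 8600 × [1 − (1+0.02)^(−48)] / 0.02 = 8600 × 30.673120 = 263,788.8283

€263,789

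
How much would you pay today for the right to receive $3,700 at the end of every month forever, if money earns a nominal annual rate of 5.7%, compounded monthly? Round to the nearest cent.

$778,947.37

Periodic rate i = 0.057/12 = 0.00475.
PV = PMT / i = 3700 / 0.00475 = 778,947.3684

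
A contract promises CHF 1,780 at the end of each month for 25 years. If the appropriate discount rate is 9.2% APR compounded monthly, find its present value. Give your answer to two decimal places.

CHF 208,691.34

Periodic rate i = 0.092/12 = 0.00766667; n = 25 × 12 = 300 periods.
PV = PMT · [1 − (1+i)^(−n)] / i = 1780 · 117.242326 = 208,691.3399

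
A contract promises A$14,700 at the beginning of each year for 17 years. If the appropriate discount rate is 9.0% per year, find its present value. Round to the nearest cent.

A$136,894.61

Annuity factor a(17|0.09) × (1+i) = 9.312558; PV = 14700 × 9.312558 = 136,894.6054
Payments are at the start of each period, so multiply by (1+i).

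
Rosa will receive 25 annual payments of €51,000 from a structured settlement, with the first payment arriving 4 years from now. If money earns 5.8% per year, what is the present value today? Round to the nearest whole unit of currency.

Value one period before first payment (t=3): 51000 × [1 − (1+0.058)^(−25)] / 0.058 = 51000 × 13.029942 = 664,527.0551
Discount back 3 years: 664,527.0551 × (1+0.058)^(−3) = 664,527.0551 × 0.844390 = 561,119.8909

€561,120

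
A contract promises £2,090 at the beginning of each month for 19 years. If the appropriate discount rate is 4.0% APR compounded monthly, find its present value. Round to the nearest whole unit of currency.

Periodic rate i = 0.04/12 = 0.00333333; n = 19 × 12 = 228 periods.
PV = PMT · [1 − (1+i)^(−n)] / i × (1+i) = 2090 · 160.054383 = 334,513.6597
(annuity-due: payments at period start, so ×(1+i).)

£334,514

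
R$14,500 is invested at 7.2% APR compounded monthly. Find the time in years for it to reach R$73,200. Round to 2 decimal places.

Periodic rate i = 0.072/12 = 0.006.
(1+i)^n = 73200/14500 = 5.04828, so n = ln 5.04828 / ln 1.006 = 270.6498 months
= 270.6498/12 years

22.55 years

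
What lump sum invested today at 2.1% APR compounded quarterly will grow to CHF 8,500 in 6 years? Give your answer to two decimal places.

With 4 periods per year: i = 0.00525, n = 24.
PV = FV·(1+i)^(−n) = 8,500 × 0.881905 = 7,496.1965

CHF 7,496.20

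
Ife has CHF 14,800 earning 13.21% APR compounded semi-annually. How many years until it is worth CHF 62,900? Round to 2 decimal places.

11.31 years

Periodic rate i = 0.1321/2 = 0.06605.
(1+i)^n = 62900/14800 = 4.25000, so n = ln 4.25000 / ln 1.06605 = 22.6222 half-years
= 22.6222/2 years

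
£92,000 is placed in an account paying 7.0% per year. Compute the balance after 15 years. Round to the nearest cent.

FV = PV·(1+i)^n = 92,000 × 2.759032 = 253,830.9017

£253,830.90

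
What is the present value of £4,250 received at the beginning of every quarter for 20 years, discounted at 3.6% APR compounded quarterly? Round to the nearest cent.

Periodic rate i = 0.036/4 = 0.009; n = 20 × 4 = 80 periods.
Annuity factor a(80|0.009) × (1+i) = 57.364737; PV = 4250 × 57.364737 = 243,800.1339
(Beginning-of-period payments → annuity-due factor ×(1+i).)

£243,800.13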